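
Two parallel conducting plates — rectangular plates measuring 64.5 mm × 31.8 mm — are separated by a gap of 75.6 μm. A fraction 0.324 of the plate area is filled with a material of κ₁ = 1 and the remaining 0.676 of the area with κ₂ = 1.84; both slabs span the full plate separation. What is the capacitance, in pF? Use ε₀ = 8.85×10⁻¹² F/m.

A = 64.5 × 31.8 mm² = 2.05×10⁻³ m².
Side-by-side slabs ⇒ two capacitors in parallel, each spanning the full gap.
C₁ = κ₁ε₀A₁/d = 1.00 × 8.85×10⁻¹² × 6.65×10⁻⁴ / 7.56×10⁻⁵ = 7.78×10⁻¹¹ F.
C₂ = κ₂ε₀A₂/d = 1.84 × 8.85×10⁻¹² × 1.39×10⁻³ / 7.56×10⁻⁵ = 2.99×10⁻¹⁰ F.
C = C₁ + C₂ = 3.76×10⁻¹⁰ F.

C ≈ 376 pF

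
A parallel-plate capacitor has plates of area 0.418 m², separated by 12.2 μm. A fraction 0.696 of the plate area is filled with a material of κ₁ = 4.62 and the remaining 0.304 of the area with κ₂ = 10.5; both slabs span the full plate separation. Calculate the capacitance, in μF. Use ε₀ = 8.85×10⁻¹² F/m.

1.94 μF

Side-by-side slabs ⇒ two capacitors in parallel, each spanning the full gap.
C₁ = κ₁ε₀A₁/d = 4.62 × 8.85×10⁻¹² × 0.291 / 1.22×10⁻⁵ = 9.75×10⁻⁷ F.
C₂ = κ₂ε₀A₂/d = 10.5 × 8.85×10⁻¹² × 0.127 / 1.22×10⁻⁵ = 9.68×10⁻⁷ F.
C = C₁ + C₂ = 1.94×10⁻⁶ F.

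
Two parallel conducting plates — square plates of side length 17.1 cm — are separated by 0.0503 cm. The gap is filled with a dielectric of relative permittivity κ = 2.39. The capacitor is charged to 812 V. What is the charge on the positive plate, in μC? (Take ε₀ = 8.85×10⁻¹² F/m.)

A = (17.1 cm)² = 2.92×10⁻² m².
C = κε₀A/d = 2.39 × 8.85×10⁻¹² × 2.92×10⁻² / 5.03×10⁻⁴ = 1.23×10⁻⁹ F.
Q = CV = 1.23×10⁻⁹ × 812 = 9.98×10⁻⁷ C.

Q ≈ 0.998 μC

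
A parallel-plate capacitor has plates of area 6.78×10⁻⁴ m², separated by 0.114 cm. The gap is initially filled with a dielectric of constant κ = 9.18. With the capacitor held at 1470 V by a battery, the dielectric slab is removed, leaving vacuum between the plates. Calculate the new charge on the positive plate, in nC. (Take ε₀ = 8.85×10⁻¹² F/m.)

Q ≈ 7.74 nC

Initially C₁ = κε₀A/d = 9.18 × 8.85×10⁻¹² × 6.78×10⁻⁴ / 1.14×10⁻³ = 4.83×10⁻¹¹ F.
Q₁ = 7.10×10⁻⁸ C.
Battery connected ⇒ V is held fixed. C₂ = 0.109 C₁ and Q = CV, so Q₂/Q₁ = C₂/C₁ = 0.109.
Q₂ = 0.109 × 7.10×10⁻⁸ = 7.74×10⁻⁹ C.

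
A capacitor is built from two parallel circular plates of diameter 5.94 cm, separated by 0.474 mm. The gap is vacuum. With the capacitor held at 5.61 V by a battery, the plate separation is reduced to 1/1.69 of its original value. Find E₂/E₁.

E₂/E₁ ≈ 1.69

Battery connected ⇒ V is held fixed.
E = V/d, so E₂/E₁ = d₁/d₂ = 1.69.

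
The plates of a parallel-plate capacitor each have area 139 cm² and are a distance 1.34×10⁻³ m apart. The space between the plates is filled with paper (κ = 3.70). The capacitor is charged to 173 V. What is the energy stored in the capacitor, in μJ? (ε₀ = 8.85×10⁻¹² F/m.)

A = 139 cm² = 1.39×10⁻² m².
C = κε₀A/d = 3.70 × 8.85×10⁻¹² × 1.39×10⁻² / 1.34×10⁻³ = 3.40×10⁻¹⁰ F.
U = ½CV² = ½ × 3.40×10⁻¹⁰ × (173)² = 5.08×10⁻⁶ J.

U ≈ 5.08 μJ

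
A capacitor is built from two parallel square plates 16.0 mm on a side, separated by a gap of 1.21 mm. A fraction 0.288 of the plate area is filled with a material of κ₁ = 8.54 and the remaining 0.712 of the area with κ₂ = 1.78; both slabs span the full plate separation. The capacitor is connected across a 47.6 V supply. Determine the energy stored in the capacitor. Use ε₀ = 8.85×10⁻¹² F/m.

A = (16.0 mm)² = 2.56×10⁻⁴ m².
Side-by-side slabs ⇒ two capacitors in parallel, each spanning the full gap.
C₁ = κ₁ε₀A₁/d = 8.54 × 8.85×10⁻¹² × 7.37×10⁻⁵ / 1.21×10⁻³ = 4.61×10⁻¹² F.
C₂ = κ₂ε₀A₂/d = 1.78 × 8.85×10⁻¹² × 1.82×10⁻⁴ / 1.21×10⁻³ = 2.37×10⁻¹² F.
C = C₁ + C₂ = 6.98×10⁻¹² F.
U = ½CV² = ½ × 6.98×10⁻¹² × (47.6)² = 7.91×10⁻⁹ J.

7.91 nJ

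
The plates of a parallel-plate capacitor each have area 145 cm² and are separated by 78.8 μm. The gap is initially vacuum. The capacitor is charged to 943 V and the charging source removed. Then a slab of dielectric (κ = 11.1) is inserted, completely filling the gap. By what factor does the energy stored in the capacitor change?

Isolated ⇒ Q is held fixed.
C₂ = 11.1 C₁ and U = Q²/(2C), so U₂/U₁ = C₁/C₂ = 0.0901.

U₂/U₁ ≈ 0.0901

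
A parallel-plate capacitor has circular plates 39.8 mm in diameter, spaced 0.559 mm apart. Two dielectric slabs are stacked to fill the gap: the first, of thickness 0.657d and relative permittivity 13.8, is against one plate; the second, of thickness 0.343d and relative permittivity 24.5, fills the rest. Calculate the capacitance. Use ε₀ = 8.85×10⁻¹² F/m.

C ≈ 320 pF

A = π(39.8/2 mm)² = 1.24×10⁻³ m².
Stacked slabs ⇒ two capacitors in series, each with the full plate area.
C₁ = κ₁ε₀A/d₁ = 13.8 × 8.85×10⁻¹² × 1.24×10⁻³ / 3.67×10⁻⁴ = 4.14×10⁻¹⁰ F.
C₂ = κ₂ε₀A/d₂ = 24.5 × 8.85×10⁻¹² × 1.24×10⁻³ / 1.92×10⁻⁴ = 1.41×10⁻⁹ F.
C = (1/C₁ + 1/C₂)⁻¹ = 3.20×10⁻¹⁰ F.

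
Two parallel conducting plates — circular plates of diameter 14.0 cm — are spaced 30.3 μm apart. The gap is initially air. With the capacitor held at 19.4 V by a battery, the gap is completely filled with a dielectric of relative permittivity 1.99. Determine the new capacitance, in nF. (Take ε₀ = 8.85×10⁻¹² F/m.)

C ≈ 8.95 nF

A = π(14.0/2 cm)² = 1.54×10⁻² m².
Initially C₁ = ε₀A/d = 8.85×10⁻¹² × 1.54×10⁻² / 3.03×10⁻⁵ = 4.50×10⁻⁹ F.
C = κε₀A/d scales with κ, so C₂/C₁ = κ = 1.99.
C₂ = 1.99 × 4.50×10⁻⁹ = 8.95×10⁻⁹ F.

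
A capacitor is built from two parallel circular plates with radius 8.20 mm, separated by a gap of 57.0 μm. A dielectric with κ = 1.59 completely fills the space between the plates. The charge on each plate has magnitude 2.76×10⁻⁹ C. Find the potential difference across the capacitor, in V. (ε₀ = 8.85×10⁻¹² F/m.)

A = π(8.20 mm)² = 2.11×10⁻⁴ m².
C = κε₀A/d = 1.59 × 8.85×10⁻¹² × 2.11×10⁻⁴ / 5.70×10⁻⁵ = 5.21×10⁻¹¹ F.
V = Q/C = 2.76×10⁻⁹ / 5.21×10⁻¹¹ = 52.9 V.

52.9 V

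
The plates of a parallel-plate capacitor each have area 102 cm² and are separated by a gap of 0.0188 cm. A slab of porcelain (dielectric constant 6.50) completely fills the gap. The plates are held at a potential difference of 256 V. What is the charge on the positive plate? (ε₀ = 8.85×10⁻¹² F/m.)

0.799 μC

A = 102 cm² = 1.02×10⁻² m².
C = κε₀A/d = 6.50 × 8.85×10⁻¹² × 1.02×10⁻² / 1.88×10⁻⁴ = 3.12×10⁻⁹ F.
Q = CV = 3.12×10⁻⁹ × 256 = 7.99×10⁻⁷ C.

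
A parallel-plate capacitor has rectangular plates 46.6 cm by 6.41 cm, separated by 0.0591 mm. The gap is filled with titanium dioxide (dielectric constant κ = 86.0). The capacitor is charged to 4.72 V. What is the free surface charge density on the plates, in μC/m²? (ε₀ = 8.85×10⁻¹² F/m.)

A = 46.6 × 6.41 cm² = 2.99×10⁻² m².
C = κε₀A/d = 86.0 × 8.85×10⁻¹² × 2.99×10⁻² / 5.91×10⁻⁵ = 3.85×10⁻⁷ F.
σ = Q/A = CV/A = 3.85×10⁻⁷ × 4.72 / 2.99×10⁻² = 6.08×10⁻⁵ C/m².

σ ≈ 60.8 μC/m²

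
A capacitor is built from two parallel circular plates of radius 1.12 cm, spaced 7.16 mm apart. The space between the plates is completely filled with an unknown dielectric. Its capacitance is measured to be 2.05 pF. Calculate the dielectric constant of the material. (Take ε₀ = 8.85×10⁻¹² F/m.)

A = π(1.12 cm)² = 3.94×10⁻⁴ m².
κ = Cd/(ε₀A) = 2.05×10⁻¹² × 7.16×10⁻³ / (8.85×10⁻¹² × 3.94×10⁻⁴) = 4.21.

4.21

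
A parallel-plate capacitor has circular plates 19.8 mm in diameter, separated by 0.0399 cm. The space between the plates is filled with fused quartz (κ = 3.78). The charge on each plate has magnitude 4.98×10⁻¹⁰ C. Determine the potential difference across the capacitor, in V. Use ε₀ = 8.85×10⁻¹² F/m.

V ≈ 19.3 V

A = π(19.8/2 mm)² = 3.08×10⁻⁴ m².
C = κε₀A/d = 3.78 × 8.85×10⁻¹² × 3.08×10⁻⁴ / 3.99×10⁻⁴ = 2.58×10⁻¹¹ F.
V = Q/C = 4.98×10⁻¹⁰ / 2.58×10⁻¹¹ = 19.3 V.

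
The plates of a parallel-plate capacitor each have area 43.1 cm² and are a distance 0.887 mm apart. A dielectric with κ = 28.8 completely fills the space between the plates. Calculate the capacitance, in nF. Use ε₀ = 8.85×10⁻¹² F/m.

A = 43.1 cm² = 4.31×10⁻³ m².
C = κε₀A/d = 28.8 × 8.85×10⁻¹² × 4.31×10⁻³ / 8.87×10⁻⁴ = 1.24×10⁻⁹ F.

1.24 nF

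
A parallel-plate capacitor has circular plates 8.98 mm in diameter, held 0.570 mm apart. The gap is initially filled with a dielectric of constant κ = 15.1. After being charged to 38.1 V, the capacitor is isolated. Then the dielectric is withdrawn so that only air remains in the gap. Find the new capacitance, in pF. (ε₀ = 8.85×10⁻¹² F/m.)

A = π(8.98/2 mm)² = 6.33×10⁻⁵ m².
Initially C₁ = κε₀A/d = 15.1 × 8.85×10⁻¹² × 6.33×10⁻⁵ / 5.70×10⁻⁴ = 1.48×10⁻¹¹ F.
C = κε₀A/d scales with κ, so C₂/C₁ = 1/κ = 1/15.1 = 0.0662.
C₂ = 0.0662 × 1.48×10⁻¹¹ = 9.83×10⁻¹³ F.

0.983 pF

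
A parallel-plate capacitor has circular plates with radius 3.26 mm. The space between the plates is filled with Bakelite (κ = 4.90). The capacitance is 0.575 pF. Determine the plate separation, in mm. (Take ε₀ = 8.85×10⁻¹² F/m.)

A = π(3.26 mm)² = 3.34×10⁻⁵ m².
d = κε₀A/C = 4.90 × 8.85×10⁻¹² × 3.34×10⁻⁵ / 5.75×10⁻¹³ = 2.52×10⁻³ m.

2.52 mm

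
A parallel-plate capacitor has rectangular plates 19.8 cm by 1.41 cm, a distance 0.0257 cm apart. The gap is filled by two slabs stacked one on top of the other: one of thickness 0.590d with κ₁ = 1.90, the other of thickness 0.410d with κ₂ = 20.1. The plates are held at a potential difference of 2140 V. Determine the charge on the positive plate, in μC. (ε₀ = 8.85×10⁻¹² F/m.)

Q ≈ 0.622 μC

A = 19.8 × 1.41 cm² = 2.79×10⁻³ m².
Stacked slabs ⇒ two capacitors in series, each with the full plate area.
C₁ = κ₁ε₀A/d₁ = 1.90 × 8.85×10⁻¹² × 2.79×10⁻³ / 1.52×10⁻⁴ = 3.10×10⁻¹⁰ F.
C₂ = κ₂ε₀A/d₂ = 20.1 × 8.85×10⁻¹² × 2.79×10⁻³ / 1.05×10⁻⁴ = 4.71×10⁻⁹ F.
C = (1/C₁ + 1/C₂)⁻¹ = 2.91×10⁻¹⁰ F.
Q = CV = 2.91×10⁻¹⁰ × 2140 = 6.22×10⁻⁷ C.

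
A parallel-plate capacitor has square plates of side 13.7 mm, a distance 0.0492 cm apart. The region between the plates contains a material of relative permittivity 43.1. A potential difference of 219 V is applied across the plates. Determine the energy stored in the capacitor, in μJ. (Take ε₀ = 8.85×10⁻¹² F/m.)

A = (13.7 mm)² = 1.88×10⁻⁴ m².
C = κε₀A/d = 43.1 × 8.85×10⁻¹² × 1.88×10⁻⁴ / 4.92×10⁻⁴ = 1.46×10⁻¹⁰ F.
U = ½CV² = ½ × 1.46×10⁻¹⁰ × (219)² = 3.49×10⁻⁶ J.

U ≈ 3.49 μJ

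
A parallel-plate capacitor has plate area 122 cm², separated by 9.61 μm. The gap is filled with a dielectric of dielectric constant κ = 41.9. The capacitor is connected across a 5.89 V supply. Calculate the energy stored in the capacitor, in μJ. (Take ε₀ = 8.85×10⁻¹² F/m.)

A = 122 cm² = 1.22×10⁻² m².
C = κε₀A/d = 41.9 × 8.85×10⁻¹² × 1.22×10⁻² / 9.61×10⁻⁶ = 4.71×10⁻⁷ F.
U = ½CV² = ½ × 4.71×10⁻⁷ × (5.89)² = 8.17×10⁻⁶ J.

8.17 μJ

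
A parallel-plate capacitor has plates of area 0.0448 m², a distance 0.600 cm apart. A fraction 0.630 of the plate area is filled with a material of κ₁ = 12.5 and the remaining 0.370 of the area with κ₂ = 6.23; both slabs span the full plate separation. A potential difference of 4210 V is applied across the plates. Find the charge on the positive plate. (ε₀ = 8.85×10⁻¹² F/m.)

Q ≈ 2.83 μC

Side-by-side slabs ⇒ two capacitors in parallel, each spanning the full gap.
C₁ = κ₁ε₀A₁/d = 12.5 × 8.85×10⁻¹² × 2.82×10⁻² / 6.00×10⁻³ = 5.20×10⁻¹⁰ F.
C₂ = κ₂ε₀A₂/d = 6.23 × 8.85×10⁻¹² × 1.66×10⁻² / 6.00×10⁻³ = 1.52×10⁻¹⁰ F.
C = C₁ + C₂ = 6.73×10⁻¹⁰ F.
Q = CV = 6.73×10⁻¹⁰ × 4210 = 2.83×10⁻⁶ C.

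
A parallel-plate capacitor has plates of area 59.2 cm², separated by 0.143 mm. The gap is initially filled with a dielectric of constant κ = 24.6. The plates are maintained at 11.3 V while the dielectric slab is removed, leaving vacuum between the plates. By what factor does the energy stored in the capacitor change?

0.0407

Battery connected ⇒ V is held fixed.
C₂ = 0.0407 C₁ and U = ½CV², so U₂/U₁ = C₂/C₁ = 0.0407.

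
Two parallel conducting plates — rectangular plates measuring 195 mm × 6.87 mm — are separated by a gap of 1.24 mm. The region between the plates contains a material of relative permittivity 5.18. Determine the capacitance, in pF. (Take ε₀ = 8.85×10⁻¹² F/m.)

49.5 pF

A = 195 × 6.87 mm² = 1.34×10⁻³ m².
C = κε₀A/d = 5.18 × 8.85×10⁻¹² × 1.34×10⁻³ / 1.24×10⁻³ = 4.95×10⁻¹¹ F.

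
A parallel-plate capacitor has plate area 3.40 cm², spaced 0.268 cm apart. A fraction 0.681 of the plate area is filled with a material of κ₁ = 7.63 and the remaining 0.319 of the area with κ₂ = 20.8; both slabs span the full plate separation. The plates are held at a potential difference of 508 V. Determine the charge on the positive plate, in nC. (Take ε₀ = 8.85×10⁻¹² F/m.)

A = 3.40 cm² = 3.40×10⁻⁴ m².
Side-by-side slabs ⇒ two capacitors in parallel, each spanning the full gap.
C₁ = κ₁ε₀A₁/d = 7.63 × 8.85×10⁻¹² × 2.32×10⁻⁴ / 2.68×10⁻³ = 5.83×10⁻¹² F.
C₂ = κ₂ε₀A₂/d = 20.8 × 8.85×10⁻¹² × 1.08×10⁻⁴ / 2.68×10⁻³ = 7.45×10⁻¹² F.
C = C₁ + C₂ = 1.33×10⁻¹¹ F.
Q = CV = 1.33×10⁻¹¹ × 508 = 6.75×10⁻⁹ C.

6.75 nC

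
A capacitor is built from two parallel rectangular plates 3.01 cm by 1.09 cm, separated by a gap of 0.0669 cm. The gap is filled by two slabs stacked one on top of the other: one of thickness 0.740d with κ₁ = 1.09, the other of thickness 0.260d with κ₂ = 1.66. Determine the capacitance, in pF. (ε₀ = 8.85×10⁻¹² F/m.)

A = 3.01 × 1.09 cm² = 3.28×10⁻⁴ m².
Stacked slabs ⇒ two capacitors in series, each with the full plate area.
C₁ = κ₁ε₀A/d₁ = 1.09 × 8.85×10⁻¹² × 3.28×10⁻⁴ / 4.95×10⁻⁴ = 6.39×10⁻¹² F.
C₂ = κ₂ε₀A/d₂ = 1.66 × 8.85×10⁻¹² × 3.28×10⁻⁴ / 1.74×10⁻⁴ = 2.77×10⁻¹¹ F.
C = (1/C₁ + 1/C₂)⁻¹ = 5.19×10⁻¹² F.

C ≈ 5.19 pF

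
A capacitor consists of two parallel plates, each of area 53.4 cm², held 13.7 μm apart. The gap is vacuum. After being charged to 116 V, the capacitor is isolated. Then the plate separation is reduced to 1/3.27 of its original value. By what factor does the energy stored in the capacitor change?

Isolated ⇒ Q is held fixed.
C₂ = 3.27 C₁ and U = Q²/(2C), so U₂/U₁ = C₁/C₂ = 0.306.

0.306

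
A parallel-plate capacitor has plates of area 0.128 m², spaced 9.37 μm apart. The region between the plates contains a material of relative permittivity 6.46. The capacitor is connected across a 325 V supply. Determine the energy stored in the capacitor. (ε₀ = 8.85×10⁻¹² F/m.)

U ≈ 41.2 mJ

C = κε₀A/d = 6.46 × 8.85×10⁻¹² × 0.128 / 9.37×10⁻⁶ = 7.81×10⁻⁷ F.
U = ½CV² = ½ × 7.81×10⁻⁷ × (325)² = 4.12×10⁻² J.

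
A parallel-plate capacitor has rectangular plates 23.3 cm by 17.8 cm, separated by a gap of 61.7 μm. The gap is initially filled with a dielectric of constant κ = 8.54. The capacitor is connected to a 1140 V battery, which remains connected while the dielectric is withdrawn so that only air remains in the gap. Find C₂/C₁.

C = κε₀A/d scales with κ, so C₂/C₁ = 1/κ = 1/8.54 = 0.117.

0.117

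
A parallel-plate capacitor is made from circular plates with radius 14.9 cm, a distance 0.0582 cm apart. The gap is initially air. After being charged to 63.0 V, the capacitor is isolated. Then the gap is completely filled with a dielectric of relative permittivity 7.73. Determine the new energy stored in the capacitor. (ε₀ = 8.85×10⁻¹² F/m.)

A = π(14.9 cm)² = 6.97×10⁻² m².
Initially C₁ = ε₀A/d = 8.85×10⁻¹² × 6.97×10⁻² / 5.82×10⁻⁴ = 1.06×10⁻⁹ F.
U₁ = 2.10×10⁻⁶ J.
Isolated ⇒ Q is held fixed. C₂ = 7.73 C₁ and U = Q²/(2C), so U₂/U₁ = C₁/C₂ = 0.129.
U₂ = 0.129 × 2.10×10⁻⁶ = 2.72×10⁻⁷ J.

272 nJ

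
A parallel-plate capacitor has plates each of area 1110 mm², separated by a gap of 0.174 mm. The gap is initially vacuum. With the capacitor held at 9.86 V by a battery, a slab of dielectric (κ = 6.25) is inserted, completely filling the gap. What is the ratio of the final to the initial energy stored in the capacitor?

Battery connected ⇒ V is held fixed.
C₂ = 6.25 C₁ and U = ½CV², so U₂/U₁ = C₂/C₁ = 6.25.

6.25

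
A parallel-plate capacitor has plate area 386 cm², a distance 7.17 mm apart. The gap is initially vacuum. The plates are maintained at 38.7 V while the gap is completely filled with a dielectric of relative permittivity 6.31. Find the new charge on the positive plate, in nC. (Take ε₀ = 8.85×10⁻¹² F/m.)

11.6 nC

A = 386 cm² = 3.86×10⁻² m².
Initially C₁ = ε₀A/d = 8.85×10⁻¹² × 3.86×10⁻² / 7.17×10⁻³ = 4.76×10⁻¹¹ F.
Q₁ = 1.84×10⁻⁹ C.
Battery connected ⇒ V is held fixed. C₂ = 6.31 C₁ and Q = CV, so Q₂/Q₁ = C₂/C₁ = 6.31.
Q₂ = 6.31 × 1.84×10⁻⁹ = 1.16×10⁻⁸ C.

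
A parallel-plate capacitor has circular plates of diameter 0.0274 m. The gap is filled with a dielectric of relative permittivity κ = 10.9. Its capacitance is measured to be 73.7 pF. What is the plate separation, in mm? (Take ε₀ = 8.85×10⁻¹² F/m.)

0.772 mm

A = π(0.0274/2 m)² = 5.90×10⁻⁴ m².
d = κε₀A/C = 10.9 × 8.85×10⁻¹² × 5.90×10⁻⁴ / 7.37×10⁻¹¹ = 7.72×10⁻⁴ m.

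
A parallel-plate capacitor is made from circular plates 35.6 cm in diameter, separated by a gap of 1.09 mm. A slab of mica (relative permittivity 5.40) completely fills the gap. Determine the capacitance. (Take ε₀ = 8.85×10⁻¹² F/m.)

A = π(35.6/2 cm)² = 9.95×10⁻² m².
C = κε₀A/d = 5.40 × 8.85×10⁻¹² × 9.95×10⁻² / 1.09×10⁻³ = 4.36×10⁻⁹ F.

4.36 nF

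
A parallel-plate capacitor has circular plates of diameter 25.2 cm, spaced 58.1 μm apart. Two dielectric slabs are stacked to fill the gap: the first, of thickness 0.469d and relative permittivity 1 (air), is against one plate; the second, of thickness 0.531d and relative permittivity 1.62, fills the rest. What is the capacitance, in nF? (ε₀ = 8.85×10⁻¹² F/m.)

A = π(25.2/2 cm)² = 4.99×10⁻² m².
Stacked slabs ⇒ two capacitors in series, each with the full plate area.
C₁ = κ₁ε₀A/d₁ = 1.00 × 8.85×10⁻¹² × 4.99×10⁻² / 2.72×10⁻⁵ = 1.62×10⁻⁸ F.
C₂ = κ₂ε₀A/d₂ = 1.62 × 8.85×10⁻¹² × 4.99×10⁻² / 3.09×10⁻⁵ = 2.32×10⁻⁸ F.
C = (1/C₁ + 1/C₂)⁻¹ = 9.54×10⁻⁹ F.

C ≈ 9.54 nF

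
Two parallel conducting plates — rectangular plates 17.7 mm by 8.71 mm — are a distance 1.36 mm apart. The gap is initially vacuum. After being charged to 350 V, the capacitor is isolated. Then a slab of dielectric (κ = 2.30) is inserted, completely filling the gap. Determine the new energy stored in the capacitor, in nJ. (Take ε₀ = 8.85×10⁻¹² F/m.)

A = 17.7 × 8.71 mm² = 1.54×10⁻⁴ m².
Initially C₁ = ε₀A/d = 8.85×10⁻¹² × 1.54×10⁻⁴ / 1.36×10⁻³ = 1.00×10⁻¹² F.
U₁ = 6.14×10⁻⁸ J.
Isolated ⇒ Q is held fixed. C₂ = 2.30 C₁ and U = Q²/(2C), so U₂/U₁ = C₁/C₂ = 0.435.
U₂ = 0.435 × 6.14×10⁻⁸ = 2.67×10⁻⁸ J.

U ≈ 26.7 nJ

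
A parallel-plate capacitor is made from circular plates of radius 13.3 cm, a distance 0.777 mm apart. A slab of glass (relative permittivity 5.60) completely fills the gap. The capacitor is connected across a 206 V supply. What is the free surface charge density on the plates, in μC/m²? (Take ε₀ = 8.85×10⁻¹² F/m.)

A = π(13.3 cm)² = 5.56×10⁻² m².
C = κε₀A/d = 5.60 × 8.85×10⁻¹² × 5.56×10⁻² / 7.77×10⁻⁴ = 3.54×10⁻⁹ F.
σ = Q/A = CV/A = 3.54×10⁻⁹ × 206 / 5.56×10⁻² = 1.31×10⁻⁵ C/m².

13.1 μC/m²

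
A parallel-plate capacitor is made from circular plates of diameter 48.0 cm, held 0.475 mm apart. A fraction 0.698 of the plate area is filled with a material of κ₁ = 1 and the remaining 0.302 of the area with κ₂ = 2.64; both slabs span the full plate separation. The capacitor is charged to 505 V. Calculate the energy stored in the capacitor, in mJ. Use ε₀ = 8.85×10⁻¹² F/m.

A = π(48.0/2 cm)² = 0.181 m².
Side-by-side slabs ⇒ two capacitors in parallel, each spanning the full gap.
C₁ = κ₁ε₀A₁/d = 1.00 × 8.85×10⁻¹² × 0.126 / 4.75×10⁻⁴ = 2.35×10⁻⁹ F.
C₂ = κ₂ε₀A₂/d = 2.64 × 8.85×10⁻¹² × 5.46×10⁻² / 4.75×10⁻⁴ = 2.69×10⁻⁹ F.
C = C₁ + C₂ = 5.04×10⁻⁹ F.
U = ½CV² = ½ × 5.04×10⁻⁹ × (505)² = 6.43×10⁻⁴ J.

U ≈ 0.643 mJ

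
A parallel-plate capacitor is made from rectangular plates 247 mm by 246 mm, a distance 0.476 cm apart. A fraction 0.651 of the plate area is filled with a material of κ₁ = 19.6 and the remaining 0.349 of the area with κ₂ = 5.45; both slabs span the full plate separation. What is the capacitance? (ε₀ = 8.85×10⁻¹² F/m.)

A = 247 × 246 mm² = 6.08×10⁻² m².
Side-by-side slabs ⇒ two capacitors in parallel, each spanning the full gap.
C₁ = κ₁ε₀A₁/d = 19.6 × 8.85×10⁻¹² × 3.96×10⁻² / 4.76×10⁻³ = 1.44×10⁻⁹ F.
C₂ = κ₂ε₀A₂/d = 5.45 × 8.85×10⁻¹² × 2.12×10⁻² / 4.76×10⁻³ = 2.15×10⁻¹⁰ F.
C = C₁ + C₂ = 1.66×10⁻⁹ F.

C ≈ 1.66 nF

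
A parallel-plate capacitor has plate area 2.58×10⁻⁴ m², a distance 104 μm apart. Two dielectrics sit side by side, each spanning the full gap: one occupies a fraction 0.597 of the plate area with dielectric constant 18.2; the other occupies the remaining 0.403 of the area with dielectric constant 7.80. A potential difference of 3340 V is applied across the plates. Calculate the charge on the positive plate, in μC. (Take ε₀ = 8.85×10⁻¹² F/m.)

Q ≈ 1.03 μC

Side-by-side slabs ⇒ two capacitors in parallel, each spanning the full gap.
C₁ = κ₁ε₀A₁/d = 18.2 × 8.85×10⁻¹² × 1.54×10⁻⁴ / 1.04×10⁻⁴ = 2.39×10⁻¹⁰ F.
C₂ = κ₂ε₀A₂/d = 7.80 × 8.85×10⁻¹² × 1.04×10⁻⁴ / 1.04×10⁻⁴ = 6.90×10⁻¹¹ F.
C = C₁ + C₂ = 3.08×10⁻¹⁰ F.
Q = CV = 3.08×10⁻¹⁰ × 3340 = 1.03×10⁻⁶ C.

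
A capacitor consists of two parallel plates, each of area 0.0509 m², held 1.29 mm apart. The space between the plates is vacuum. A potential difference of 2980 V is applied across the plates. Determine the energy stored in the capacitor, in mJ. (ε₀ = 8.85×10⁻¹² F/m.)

C = ε₀A/d = 8.85×10⁻¹² × 5.09×10⁻² / 1.29×10⁻³ = 3.49×10⁻¹⁰ F.
U = ½CV² = ½ × 3.49×10⁻¹⁰ × (2980)² = 1.55×10⁻³ J.

1.55 mJ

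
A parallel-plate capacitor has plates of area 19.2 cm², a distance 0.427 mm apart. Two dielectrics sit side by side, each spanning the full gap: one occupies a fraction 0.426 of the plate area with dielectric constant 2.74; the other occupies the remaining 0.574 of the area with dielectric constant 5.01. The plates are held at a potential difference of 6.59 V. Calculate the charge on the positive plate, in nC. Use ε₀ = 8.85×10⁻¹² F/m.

Q ≈ 1.06 nC

A = 19.2 cm² = 1.92×10⁻³ m².
Side-by-side slabs ⇒ two capacitors in parallel, each spanning the full gap.
C₁ = κ₁ε₀A₁/d = 2.74 × 8.85×10⁻¹² × 8.18×10⁻⁴ / 4.27×10⁻⁴ = 4.64×10⁻¹¹ F.
C₂ = κ₂ε₀A₂/d = 5.01 × 8.85×10⁻¹² × 1.10×10⁻³ / 4.27×10⁻⁴ = 1.14×10⁻¹⁰ F.
C = C₁ + C₂ = 1.61×10⁻¹⁰ F.
Q = CV = 1.61×10⁻¹⁰ × 6.59 = 1.06×10⁻⁹ C.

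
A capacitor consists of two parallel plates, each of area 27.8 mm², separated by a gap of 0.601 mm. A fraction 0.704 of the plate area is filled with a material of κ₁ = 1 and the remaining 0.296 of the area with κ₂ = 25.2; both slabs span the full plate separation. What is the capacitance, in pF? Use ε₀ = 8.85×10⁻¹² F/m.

3.34 pF

A = 27.8 mm² = 2.78×10⁻⁵ m².
Side-by-side slabs ⇒ two capacitors in parallel, each spanning the full gap.
C₁ = κ₁ε₀A₁/d = 1.00 × 8.85×10⁻¹² × 1.96×10⁻⁵ / 6.01×10⁻⁴ = 2.88×10⁻¹³ F.
C₂ = κ₂ε₀A₂/d = 25.2 × 8.85×10⁻¹² × 8.23×10⁻⁶ / 6.01×10⁻⁴ = 3.05×10⁻¹² F.
C = C₁ + C₂ = 3.34×10⁻¹² F.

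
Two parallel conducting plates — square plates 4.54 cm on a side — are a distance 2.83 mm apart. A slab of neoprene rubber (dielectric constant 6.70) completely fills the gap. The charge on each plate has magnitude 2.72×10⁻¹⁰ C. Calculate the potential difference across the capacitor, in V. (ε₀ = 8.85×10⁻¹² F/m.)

A = (4.54 cm)² = 2.06×10⁻³ m².
C = κε₀A/d = 6.70 × 8.85×10⁻¹² × 2.06×10⁻³ / 2.83×10⁻³ = 4.32×10⁻¹¹ F.
V = Q/C = 2.72×10⁻¹⁰ / 4.32×10⁻¹¹ = 6.30 V.

6.30 V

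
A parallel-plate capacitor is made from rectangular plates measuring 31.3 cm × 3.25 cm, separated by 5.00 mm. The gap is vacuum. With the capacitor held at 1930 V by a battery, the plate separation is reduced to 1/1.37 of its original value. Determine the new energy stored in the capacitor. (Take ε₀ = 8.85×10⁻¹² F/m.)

A = 31.3 × 3.25 cm² = 1.02×10⁻² m².
Initially C₁ = ε₀A/d = 8.85×10⁻¹² × 1.02×10⁻² / 5.00×10⁻³ = 1.80×10⁻¹¹ F.
U₁ = 3.35×10⁻⁵ J.
Battery connected ⇒ V is held fixed. C₂ = 1.37 C₁ and U = ½CV², so U₂/U₁ = C₂/C₁ = 1.37.
U₂ = 1.37 × 3.35×10⁻⁵ = 4.59×10⁻⁵ J.

U ≈ 45.9 μJ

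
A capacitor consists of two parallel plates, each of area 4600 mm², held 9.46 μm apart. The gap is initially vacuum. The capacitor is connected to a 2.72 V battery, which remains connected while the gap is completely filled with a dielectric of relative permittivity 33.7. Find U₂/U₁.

Battery connected ⇒ V is held fixed.
C₂ = 33.7 C₁ and U = ½CV², so U₂/U₁ = C₂/C₁ = 33.7.

33.7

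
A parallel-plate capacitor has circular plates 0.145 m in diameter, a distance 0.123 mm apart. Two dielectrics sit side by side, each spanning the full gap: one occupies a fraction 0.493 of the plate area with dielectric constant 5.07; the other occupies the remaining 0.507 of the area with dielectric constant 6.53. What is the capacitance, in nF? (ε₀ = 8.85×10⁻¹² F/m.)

6.90 nF

A = π(0.145/2 m)² = 1.65×10⁻² m².
Side-by-side slabs ⇒ two capacitors in parallel, each spanning the full gap.
C₁ = κ₁ε₀A₁/d = 5.07 × 8.85×10⁻¹² × 8.14×10⁻³ / 1.23×10⁻⁴ = 2.97×10⁻⁹ F.
C₂ = κ₂ε₀A₂/d = 6.53 × 8.85×10⁻¹² × 8.37×10⁻³ / 1.23×10⁻⁴ = 3.93×10⁻⁹ F.
C = C₁ + C₂ = 6.90×10⁻⁹ F.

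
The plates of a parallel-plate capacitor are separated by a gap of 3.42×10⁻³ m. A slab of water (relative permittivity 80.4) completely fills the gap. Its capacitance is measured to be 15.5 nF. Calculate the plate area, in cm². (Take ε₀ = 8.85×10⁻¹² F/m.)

A ≈ 745 cm²

A = Cd/(κε₀) = 1.55×10⁻⁸ × 3.42×10⁻³ / (80.4 × 8.85×10⁻¹²) = 7.45×10⁻² m².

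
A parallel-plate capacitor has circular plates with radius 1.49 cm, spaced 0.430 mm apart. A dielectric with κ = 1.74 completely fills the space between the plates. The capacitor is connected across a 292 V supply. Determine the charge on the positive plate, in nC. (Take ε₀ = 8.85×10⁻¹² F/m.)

Q ≈ 7.29 nC

A = π(1.49 cm)² = 6.97×10⁻⁴ m².
C = κε₀A/d = 1.74 × 8.85×10⁻¹² × 6.97×10⁻⁴ / 4.30×10⁻⁴ = 2.50×10⁻¹¹ F.
Q = CV = 2.50×10⁻¹¹ × 292 = 7.29×10⁻⁹ C.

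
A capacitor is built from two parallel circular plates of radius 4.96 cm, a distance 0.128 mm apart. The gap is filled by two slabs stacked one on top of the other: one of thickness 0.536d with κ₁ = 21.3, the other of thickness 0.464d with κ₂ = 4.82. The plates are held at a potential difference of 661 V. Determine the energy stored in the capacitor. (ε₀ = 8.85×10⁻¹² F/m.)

A = π(4.96 cm)² = 7.73×10⁻³ m².
Stacked slabs ⇒ two capacitors in series, each with the full plate area.
C₁ = κ₁ε₀A/d₁ = 21.3 × 8.85×10⁻¹² × 7.73×10⁻³ / 6.86×10⁻⁵ = 2.12×10⁻⁸ F.
C₂ = κ₂ε₀A/d₂ = 4.82 × 8.85×10⁻¹² × 7.73×10⁻³ / 5.94×10⁻⁵ = 5.55×10⁻⁹ F.
C = (1/C₁ + 1/C₂)⁻¹ = 4.40×10⁻⁹ F.
U = ½CV² = ½ × 4.40×10⁻⁹ × (661)² = 9.61×10⁻⁴ J.

U ≈ 0.961 mJ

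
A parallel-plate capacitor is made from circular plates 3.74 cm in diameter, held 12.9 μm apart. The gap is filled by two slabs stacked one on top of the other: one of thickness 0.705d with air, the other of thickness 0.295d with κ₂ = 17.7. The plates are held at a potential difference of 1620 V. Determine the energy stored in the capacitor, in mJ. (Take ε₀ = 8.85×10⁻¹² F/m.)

A = π(3.74/2 cm)² = 1.10×10⁻³ m².
Stacked slabs ⇒ two capacitors in series, each with the full plate area.
C₁ = κ₁ε₀A/d₁ = 1.00 × 8.85×10⁻¹² × 1.10×10⁻³ / 9.09×10⁻⁶ = 1.07×10⁻⁹ F.
C₂ = κ₂ε₀A/d₂ = 17.7 × 8.85×10⁻¹² × 1.10×10⁻³ / 3.81×10⁻⁶ = 4.52×10⁻⁸ F.
C = (1/C₁ + 1/C₂)⁻¹ = 1.04×10⁻⁹ F.
U = ½CV² = ½ × 1.04×10⁻⁹ × (1620)² = 1.37×10⁻³ J.

1.37 mJ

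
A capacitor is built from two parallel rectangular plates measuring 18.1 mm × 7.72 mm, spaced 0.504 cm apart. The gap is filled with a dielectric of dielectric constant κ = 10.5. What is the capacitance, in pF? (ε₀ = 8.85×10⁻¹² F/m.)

A = 18.1 × 7.72 mm² = 1.40×10⁻⁴ m².
C = κε₀A/d = 10.5 × 8.85×10⁻¹² × 1.40×10⁻⁴ / 5.04×10⁻³ = 2.58×10⁻¹² F.

2.58 pF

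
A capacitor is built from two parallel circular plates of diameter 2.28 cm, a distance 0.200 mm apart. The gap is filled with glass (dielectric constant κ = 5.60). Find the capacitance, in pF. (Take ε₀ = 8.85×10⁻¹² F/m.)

A = π(2.28/2 cm)² = 4.08×10⁻⁴ m².
C = κε₀A/d = 5.60 × 8.85×10⁻¹² × 4.08×10⁻⁴ / 2.00×10⁻⁴ = 1.01×10⁻¹⁰ F.

C ≈ 101 pF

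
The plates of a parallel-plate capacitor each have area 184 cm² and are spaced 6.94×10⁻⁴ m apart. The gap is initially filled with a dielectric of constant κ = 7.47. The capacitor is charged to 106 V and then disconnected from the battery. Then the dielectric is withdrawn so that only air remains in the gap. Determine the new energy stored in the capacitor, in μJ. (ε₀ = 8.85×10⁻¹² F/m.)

A = 184 cm² = 1.84×10⁻² m².
Initially C₁ = κε₀A/d = 7.47 × 8.85×10⁻¹² × 1.84×10⁻² / 6.94×10⁻⁴ = 1.75×10⁻⁹ F.
U₁ = 9.85×10⁻⁶ J.
Isolated ⇒ Q is held fixed. C₂ = 0.134 C₁ and U = Q²/(2C), so U₂/U₁ = C₁/C₂ = 7.47.
U₂ = 7.47 × 9.85×10⁻⁶ = 7.36×10⁻⁵ J.

73.6 μJ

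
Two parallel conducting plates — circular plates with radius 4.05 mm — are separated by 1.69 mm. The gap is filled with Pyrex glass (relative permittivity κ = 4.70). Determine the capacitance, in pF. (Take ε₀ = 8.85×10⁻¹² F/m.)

A = π(4.05 mm)² = 5.15×10⁻⁵ m².
C = κε₀A/d = 4.70 × 8.85×10⁻¹² × 5.15×10⁻⁵ / 1.69×10⁻³ = 1.27×10⁻¹² F.

C ≈ 1.27 pF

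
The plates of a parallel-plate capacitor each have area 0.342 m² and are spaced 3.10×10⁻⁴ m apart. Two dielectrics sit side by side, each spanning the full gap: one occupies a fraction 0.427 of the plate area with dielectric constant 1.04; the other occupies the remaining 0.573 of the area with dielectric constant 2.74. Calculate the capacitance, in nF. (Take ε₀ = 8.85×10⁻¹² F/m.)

Side-by-side slabs ⇒ two capacitors in parallel, each spanning the full gap.
C₁ = κ₁ε₀A₁/d = 1.04 × 8.85×10⁻¹² × 0.146 / 3.10×10⁻⁴ = 4.34×10⁻⁹ F.
C₂ = κ₂ε₀A₂/d = 2.74 × 8.85×10⁻¹² × 0.196 / 3.10×10⁻⁴ = 1.53×10⁻⁸ F.
C = C₁ + C₂ = 1.97×10⁻⁸ F.

C ≈ 19.7 nF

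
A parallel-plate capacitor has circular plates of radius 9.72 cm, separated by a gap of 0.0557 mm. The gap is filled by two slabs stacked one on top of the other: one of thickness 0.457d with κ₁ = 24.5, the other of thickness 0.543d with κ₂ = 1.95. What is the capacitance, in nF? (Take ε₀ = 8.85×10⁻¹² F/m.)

15.9 nF

A = π(9.72 cm)² = 2.97×10⁻² m².
Stacked slabs ⇒ two capacitors in series, each with the full plate area.
C₁ = κ₁ε₀A/d₁ = 24.5 × 8.85×10⁻¹² × 2.97×10⁻² / 2.55×10⁻⁵ = 2.53×10⁻⁷ F.
C₂ = κ₂ε₀A/d₂ = 1.95 × 8.85×10⁻¹² × 2.97×10⁻² / 3.02×10⁻⁵ = 1.69×10⁻⁸ F.
C = (1/C₁ + 1/C₂)⁻¹ = 1.59×10⁻⁸ F.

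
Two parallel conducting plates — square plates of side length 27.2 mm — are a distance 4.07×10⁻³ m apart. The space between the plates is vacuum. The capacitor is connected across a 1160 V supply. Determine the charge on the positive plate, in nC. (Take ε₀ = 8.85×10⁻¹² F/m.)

1.87 nC

A = (27.2 mm)² = 7.40×10⁻⁴ m².
C = ε₀A/d = 8.85×10⁻¹² × 7.40×10⁻⁴ / 4.07×10⁻³ = 1.61×10⁻¹² F.
Q = CV = 1.61×10⁻¹² × 1160 = 1.87×10⁻⁹ C.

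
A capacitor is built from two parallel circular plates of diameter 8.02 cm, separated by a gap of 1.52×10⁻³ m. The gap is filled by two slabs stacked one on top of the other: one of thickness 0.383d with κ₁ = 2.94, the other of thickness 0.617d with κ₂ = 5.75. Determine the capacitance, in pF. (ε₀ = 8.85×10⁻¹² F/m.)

C ≈ 124 pF

A = π(8.02/2 cm)² = 5.05×10⁻³ m².
Stacked slabs ⇒ two capacitors in series, each with the full plate area.
C₁ = κ₁ε₀A/d₁ = 2.94 × 8.85×10⁻¹² × 5.05×10⁻³ / 5.82×10⁻⁴ = 2.26×10⁻¹⁰ F.
C₂ = κ₂ε₀A/d₂ = 5.75 × 8.85×10⁻¹² × 5.05×10⁻³ / 9.38×10⁻⁴ = 2.74×10⁻¹⁰ F.
C = (1/C₁ + 1/C₂)⁻¹ = 1.24×10⁻¹⁰ F.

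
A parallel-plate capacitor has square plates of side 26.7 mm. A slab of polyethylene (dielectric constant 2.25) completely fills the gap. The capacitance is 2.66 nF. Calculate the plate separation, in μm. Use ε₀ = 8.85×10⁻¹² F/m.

5.34 μm

A = (26.7 mm)² = 7.13×10⁻⁴ m².
d = κε₀A/C = 2.25 × 8.85×10⁻¹² × 7.13×10⁻⁴ / 2.66×10⁻⁹ = 5.34×10⁻⁶ m.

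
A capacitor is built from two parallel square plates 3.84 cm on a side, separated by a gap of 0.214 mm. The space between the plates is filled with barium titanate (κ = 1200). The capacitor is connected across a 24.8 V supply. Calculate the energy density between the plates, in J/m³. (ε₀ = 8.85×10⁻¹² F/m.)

E = V/d = 24.8 / 2.14×10⁻⁴ = 1.16×10⁵ V/m.
u = ½κε₀E² = ½ × 1200 × 8.85×10⁻¹² × (1.16×10⁵)² = 71.3 J/m³.

71.3 J/m³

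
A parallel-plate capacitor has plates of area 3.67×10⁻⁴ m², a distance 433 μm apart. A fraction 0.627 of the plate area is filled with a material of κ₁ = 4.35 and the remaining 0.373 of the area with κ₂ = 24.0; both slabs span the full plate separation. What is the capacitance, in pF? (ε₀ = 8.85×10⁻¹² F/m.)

Side-by-side slabs ⇒ two capacitors in parallel, each spanning the full gap.
C₁ = κ₁ε₀A₁/d = 4.35 × 8.85×10⁻¹² × 2.30×10⁻⁴ / 4.33×10⁻⁴ = 2.05×10⁻¹¹ F.
C₂ = κ₂ε₀A₂/d = 24.0 × 8.85×10⁻¹² × 1.37×10⁻⁴ / 4.33×10⁻⁴ = 6.71×10⁻¹¹ F.
C = C₁ + C₂ = 8.76×10⁻¹¹ F.

C ≈ 87.6 pF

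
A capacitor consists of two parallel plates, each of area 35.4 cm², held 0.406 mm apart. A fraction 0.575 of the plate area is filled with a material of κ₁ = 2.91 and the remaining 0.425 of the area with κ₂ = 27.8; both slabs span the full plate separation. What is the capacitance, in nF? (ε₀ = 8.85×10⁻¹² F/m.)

C ≈ 1.04 nF

A = 35.4 cm² = 3.54×10⁻³ m².
Side-by-side slabs ⇒ two capacitors in parallel, each spanning the full gap.
C₁ = κ₁ε₀A₁/d = 2.91 × 8.85×10⁻¹² × 2.04×10⁻³ / 4.06×10⁻⁴ = 1.29×10⁻¹⁰ F.
C₂ = κ₂ε₀A₂/d = 27.8 × 8.85×10⁻¹² × 1.50×10⁻³ / 4.06×10⁻⁴ = 9.12×10⁻¹⁰ F.
C = C₁ + C₂ = 1.04×10⁻⁹ F.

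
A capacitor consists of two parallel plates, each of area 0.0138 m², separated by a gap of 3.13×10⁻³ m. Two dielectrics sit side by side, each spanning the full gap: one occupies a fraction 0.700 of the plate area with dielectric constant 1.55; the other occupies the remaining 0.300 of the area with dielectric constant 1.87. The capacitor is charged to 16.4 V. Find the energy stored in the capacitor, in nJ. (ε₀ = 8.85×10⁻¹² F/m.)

Side-by-side slabs ⇒ two capacitors in parallel, each spanning the full gap.
C₁ = κ₁ε₀A₁/d = 1.55 × 8.85×10⁻¹² × 9.66×10⁻³ / 3.13×10⁻³ = 4.23×10⁻¹¹ F.
C₂ = κ₂ε₀A₂/d = 1.87 × 8.85×10⁻¹² × 4.14×10⁻³ / 3.13×10⁻³ = 2.19×10⁻¹¹ F.
C = C₁ + C₂ = 6.42×10⁻¹¹ F.
U = ½CV² = ½ × 6.42×10⁻¹¹ × (16.4)² = 8.64×10⁻⁹ J.

8.64 nJ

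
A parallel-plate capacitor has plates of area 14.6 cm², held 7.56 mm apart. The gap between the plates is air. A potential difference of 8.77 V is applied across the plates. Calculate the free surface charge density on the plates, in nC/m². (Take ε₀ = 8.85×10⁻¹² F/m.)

A = 14.6 cm² = 1.46×10⁻³ m².
C = ε₀A/d = 8.85×10⁻¹² × 1.46×10⁻³ / 7.56×10⁻³ = 1.71×10⁻¹² F.
σ = Q/A = CV/A = 1.71×10⁻¹² × 8.77 / 1.46×10⁻³ = 1.03×10⁻⁸ C/m².

σ ≈ 10.3 nC/m²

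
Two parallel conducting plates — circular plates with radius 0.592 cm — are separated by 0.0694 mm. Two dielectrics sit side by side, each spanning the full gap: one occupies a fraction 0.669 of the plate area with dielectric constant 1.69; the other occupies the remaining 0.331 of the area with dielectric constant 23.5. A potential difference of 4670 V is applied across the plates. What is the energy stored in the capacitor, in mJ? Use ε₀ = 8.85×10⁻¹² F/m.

A = π(0.592 cm)² = 1.10×10⁻⁴ m².
Side-by-side slabs ⇒ two capacitors in parallel, each spanning the full gap.
C₁ = κ₁ε₀A₁/d = 1.69 × 8.85×10⁻¹² × 7.37×10⁻⁵ / 6.94×10⁻⁵ = 1.59×10⁻¹¹ F.
C₂ = κ₂ε₀A₂/d = 23.5 × 8.85×10⁻¹² × 3.64×10⁻⁵ / 6.94×10⁻⁵ = 1.09×10⁻¹⁰ F.
C = C₁ + C₂ = 1.25×10⁻¹⁰ F.
U = ½CV² = ½ × 1.25×10⁻¹⁰ × (4670)² = 1.36×10⁻³ J.

U ≈ 1.36 mJ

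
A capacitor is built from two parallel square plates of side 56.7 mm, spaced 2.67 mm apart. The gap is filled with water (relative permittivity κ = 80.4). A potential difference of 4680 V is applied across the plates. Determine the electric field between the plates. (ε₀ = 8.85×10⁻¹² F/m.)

E = V/d = 4680 / 2.67×10⁻³ = 1.75×10⁶ V/m.

E ≈ 1.75 MV/m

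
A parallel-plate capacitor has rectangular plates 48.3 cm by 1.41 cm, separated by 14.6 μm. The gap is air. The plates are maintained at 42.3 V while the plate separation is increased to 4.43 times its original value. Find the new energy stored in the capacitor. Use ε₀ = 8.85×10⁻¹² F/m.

U ≈ 0.834 μJ

A = 48.3 × 1.41 cm² = 6.81×10⁻³ m².
Initially C₁ = ε₀A/d = 8.85×10⁻¹² × 6.81×10⁻³ / 1.46×10⁻⁵ = 4.13×10⁻⁹ F.
U₁ = 3.69×10⁻⁶ J.
Battery connected ⇒ V is held fixed. C₂ = 0.226 C₁ and U = ½CV², so U₂/U₁ = C₂/C₁ = 0.226.
U₂ = 0.226 × 3.69×10⁻⁶ = 8.34×10⁻⁷ J.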